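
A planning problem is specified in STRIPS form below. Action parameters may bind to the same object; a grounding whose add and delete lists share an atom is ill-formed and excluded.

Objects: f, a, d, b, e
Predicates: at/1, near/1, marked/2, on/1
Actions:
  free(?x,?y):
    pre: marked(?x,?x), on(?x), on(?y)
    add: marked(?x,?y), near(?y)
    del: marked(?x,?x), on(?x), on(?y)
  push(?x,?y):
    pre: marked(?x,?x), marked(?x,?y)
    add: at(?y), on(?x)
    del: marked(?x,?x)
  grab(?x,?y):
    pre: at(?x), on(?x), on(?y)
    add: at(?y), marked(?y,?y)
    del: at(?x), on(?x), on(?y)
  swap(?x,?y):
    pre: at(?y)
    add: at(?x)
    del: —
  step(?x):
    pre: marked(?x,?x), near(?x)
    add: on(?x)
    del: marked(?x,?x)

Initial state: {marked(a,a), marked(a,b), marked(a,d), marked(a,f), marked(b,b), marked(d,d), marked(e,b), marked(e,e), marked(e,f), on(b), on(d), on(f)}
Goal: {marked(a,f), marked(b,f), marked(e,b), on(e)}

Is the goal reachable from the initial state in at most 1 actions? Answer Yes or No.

No

1. free(b,f)  →  {marked(a,a), marked(a,b), marked(a,d), marked(a,f), marked(b,f), marked(d,d), marked(e,b), marked(e,e), marked(e,f), near(f), on(d)}
2. push(e,f)  →  {at(f), marked(a,a), marked(a,b), marked(a,d), marked(a,f), marked(b,f), marked(d,d), marked(e,b), marked(e,f), near(f), on(d), on(e)}
optimal plan length = 2; 2 > 1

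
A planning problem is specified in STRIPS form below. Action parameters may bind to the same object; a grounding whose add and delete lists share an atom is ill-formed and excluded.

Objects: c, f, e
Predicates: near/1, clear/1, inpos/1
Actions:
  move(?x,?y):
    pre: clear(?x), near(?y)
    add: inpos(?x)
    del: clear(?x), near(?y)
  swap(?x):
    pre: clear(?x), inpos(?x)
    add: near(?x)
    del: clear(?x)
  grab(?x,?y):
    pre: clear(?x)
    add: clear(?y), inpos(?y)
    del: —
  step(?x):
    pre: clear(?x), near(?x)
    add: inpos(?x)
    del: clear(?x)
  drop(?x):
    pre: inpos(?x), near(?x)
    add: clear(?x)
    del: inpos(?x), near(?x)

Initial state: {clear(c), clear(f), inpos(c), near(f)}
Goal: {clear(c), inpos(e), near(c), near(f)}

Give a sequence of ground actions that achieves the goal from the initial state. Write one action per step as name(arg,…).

1. swap(c)  →  {clear(f), inpos(c), near(c), near(f)}
2. grab(f,c)  →  {clear(c), clear(f), inpos(c), near(c), near(f)}
3. grab(c,e)  →  {clear(c), clear(e), clear(f), inpos(c), inpos(e), near(c), near(f)}

swap(c); grab(f,c); grab(c,e)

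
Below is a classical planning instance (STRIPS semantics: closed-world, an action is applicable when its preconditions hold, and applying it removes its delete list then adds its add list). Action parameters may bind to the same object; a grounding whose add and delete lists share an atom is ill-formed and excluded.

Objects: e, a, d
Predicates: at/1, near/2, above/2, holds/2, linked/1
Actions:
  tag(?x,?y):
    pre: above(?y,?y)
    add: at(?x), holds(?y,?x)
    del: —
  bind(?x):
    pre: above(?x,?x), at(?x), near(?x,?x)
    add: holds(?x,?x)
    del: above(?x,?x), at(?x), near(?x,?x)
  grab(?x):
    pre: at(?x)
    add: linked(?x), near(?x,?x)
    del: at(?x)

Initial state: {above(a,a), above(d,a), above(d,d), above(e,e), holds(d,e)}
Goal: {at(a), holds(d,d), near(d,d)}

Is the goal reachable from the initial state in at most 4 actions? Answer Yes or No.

Yes

1. tag(a,e)  →  {above(a,a), above(d,a), above(d,d), above(e,e), at(a), holds(d,e), holds(e,a)}
2. tag(d,d)  →  {above(a,a), above(d,a), above(d,d), above(e,e), at(a), at(d), holds(d,d), holds(d,e), holds(e,a)}
3. grab(d)  →  {above(a,a), above(d,a), above(d,d), above(e,e), at(a), holds(d,d), holds(d,e), holds(e,a), linked(d), near(d,d)}
optimal plan length = 3; 3 ≤ 4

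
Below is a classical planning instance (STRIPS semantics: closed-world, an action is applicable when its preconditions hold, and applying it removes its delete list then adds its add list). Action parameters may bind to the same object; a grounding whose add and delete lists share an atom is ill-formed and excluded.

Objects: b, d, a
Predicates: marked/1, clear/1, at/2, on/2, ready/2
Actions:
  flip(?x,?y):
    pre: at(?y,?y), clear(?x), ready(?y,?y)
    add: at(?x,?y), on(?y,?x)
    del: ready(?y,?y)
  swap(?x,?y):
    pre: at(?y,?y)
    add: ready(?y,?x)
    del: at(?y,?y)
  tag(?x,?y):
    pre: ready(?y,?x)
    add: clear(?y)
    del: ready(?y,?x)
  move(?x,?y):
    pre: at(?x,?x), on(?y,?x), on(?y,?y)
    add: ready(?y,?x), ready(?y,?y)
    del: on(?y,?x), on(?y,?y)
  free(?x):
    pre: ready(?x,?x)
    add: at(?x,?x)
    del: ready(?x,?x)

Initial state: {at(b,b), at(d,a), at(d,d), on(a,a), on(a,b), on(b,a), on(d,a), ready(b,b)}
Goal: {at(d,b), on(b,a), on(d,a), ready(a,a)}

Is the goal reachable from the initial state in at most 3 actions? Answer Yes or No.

1. swap(b,d)  →  {at(b,b), at(d,a), on(a,a), on(a,b), on(b,a), on(d,a), ready(b,b), ready(d,b)}
2. tag(b,d)  →  {at(b,b), at(d,a), clear(d), on(a,a), on(a,b), on(b,a), on(d,a), ready(b,b)}
3. flip(d,b)  →  {at(b,b), at(d,a), at(d,b), clear(d), on(a,a), on(a,b), on(b,a), on(b,d), on(d,a)}
4. move(b,a)  →  {at(b,b), at(d,a), at(d,b), clear(d), on(b,a), on(b,d), on(d,a), ready(a,a), ready(a,b)}
optimal plan length = 4; 4 > 3

No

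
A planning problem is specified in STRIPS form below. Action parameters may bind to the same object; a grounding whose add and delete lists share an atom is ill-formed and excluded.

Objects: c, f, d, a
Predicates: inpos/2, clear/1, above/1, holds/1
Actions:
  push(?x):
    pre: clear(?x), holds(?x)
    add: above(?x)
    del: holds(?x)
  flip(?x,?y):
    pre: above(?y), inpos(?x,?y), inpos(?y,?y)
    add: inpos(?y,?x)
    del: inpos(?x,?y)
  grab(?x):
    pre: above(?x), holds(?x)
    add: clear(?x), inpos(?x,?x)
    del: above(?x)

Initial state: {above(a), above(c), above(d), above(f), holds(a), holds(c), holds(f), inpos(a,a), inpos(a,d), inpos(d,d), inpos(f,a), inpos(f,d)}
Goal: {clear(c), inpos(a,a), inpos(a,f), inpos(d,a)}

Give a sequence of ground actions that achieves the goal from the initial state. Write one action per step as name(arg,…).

1. flip(f,a)  →  {above(a), above(c), above(d), above(f), holds(a), holds(c), holds(f), inpos(a,a), inpos(a,d), inpos(a,f), inpos(d,d), inpos(f,d)}
2. flip(a,d)  →  {above(a), above(c), above(d), above(f), holds(a), holds(c), holds(f), inpos(a,a), inpos(a,f), inpos(d,a), inpos(d,d), inpos(f,d)}
3. grab(c)  →  {above(a), above(d), above(f), clear(c), holds(a), holds(c), holds(f), inpos(a,a), inpos(a,f), inpos(c,c), inpos(d,a), inpos(d,d), inpos(f,d)}

flip(f,a); flip(a,d); grab(c)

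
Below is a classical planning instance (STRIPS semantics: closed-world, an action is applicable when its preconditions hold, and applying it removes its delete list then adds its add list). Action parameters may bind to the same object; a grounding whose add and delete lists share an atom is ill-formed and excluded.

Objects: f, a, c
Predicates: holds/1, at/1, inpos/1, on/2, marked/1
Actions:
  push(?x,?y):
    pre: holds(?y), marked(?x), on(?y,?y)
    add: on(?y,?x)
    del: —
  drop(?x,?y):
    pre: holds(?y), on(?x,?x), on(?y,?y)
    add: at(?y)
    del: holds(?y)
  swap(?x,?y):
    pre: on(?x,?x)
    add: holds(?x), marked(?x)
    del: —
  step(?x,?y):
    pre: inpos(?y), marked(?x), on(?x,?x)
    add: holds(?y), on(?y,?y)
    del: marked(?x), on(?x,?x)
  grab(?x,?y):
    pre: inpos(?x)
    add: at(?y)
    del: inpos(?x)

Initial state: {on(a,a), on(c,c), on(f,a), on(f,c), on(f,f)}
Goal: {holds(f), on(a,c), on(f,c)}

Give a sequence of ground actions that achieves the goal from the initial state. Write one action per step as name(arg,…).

1. swap(f,f)  →  {holds(f), marked(f), on(a,a), on(c,c), on(f,a), on(f,c), on(f,f)}
2. swap(a,f)  →  {holds(a), holds(f), marked(a), marked(f), on(a,a), on(c,c), on(f,a), on(f,c), on(f,f)}
3. swap(c,f)  →  {holds(a), holds(c), holds(f), marked(a), marked(c), marked(f), on(a,a), on(c,c), on(f,a), on(f,c), on(f,f)}
4. push(c,a)  →  {holds(a), holds(c), holds(f), marked(a), marked(c), marked(f), on(a,a), on(a,c), on(c,c), on(f,a), on(f,c), on(f,f)}

swap(f,f); swap(a,f); swap(c,f); push(c,a)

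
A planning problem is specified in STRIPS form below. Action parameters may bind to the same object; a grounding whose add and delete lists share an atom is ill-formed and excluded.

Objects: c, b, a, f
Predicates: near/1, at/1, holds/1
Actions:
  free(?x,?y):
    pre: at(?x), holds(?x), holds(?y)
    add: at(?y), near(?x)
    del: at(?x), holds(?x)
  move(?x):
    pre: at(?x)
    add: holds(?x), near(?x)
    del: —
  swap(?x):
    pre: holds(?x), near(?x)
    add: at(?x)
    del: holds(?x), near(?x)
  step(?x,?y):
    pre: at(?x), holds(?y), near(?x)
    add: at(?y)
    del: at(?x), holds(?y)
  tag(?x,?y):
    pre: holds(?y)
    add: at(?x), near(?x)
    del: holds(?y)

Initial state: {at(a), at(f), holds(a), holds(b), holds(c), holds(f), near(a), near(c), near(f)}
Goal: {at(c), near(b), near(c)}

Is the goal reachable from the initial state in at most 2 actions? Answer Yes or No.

Yes

1. free(a,c)  →  {at(c), at(f), holds(b), holds(c), holds(f), near(a), near(c), near(f)}
2. tag(b,c)  →  {at(b), at(c), at(f), holds(b), holds(f), near(a), near(b), near(c), near(f)}
optimal plan length = 2; 2 ≤ 2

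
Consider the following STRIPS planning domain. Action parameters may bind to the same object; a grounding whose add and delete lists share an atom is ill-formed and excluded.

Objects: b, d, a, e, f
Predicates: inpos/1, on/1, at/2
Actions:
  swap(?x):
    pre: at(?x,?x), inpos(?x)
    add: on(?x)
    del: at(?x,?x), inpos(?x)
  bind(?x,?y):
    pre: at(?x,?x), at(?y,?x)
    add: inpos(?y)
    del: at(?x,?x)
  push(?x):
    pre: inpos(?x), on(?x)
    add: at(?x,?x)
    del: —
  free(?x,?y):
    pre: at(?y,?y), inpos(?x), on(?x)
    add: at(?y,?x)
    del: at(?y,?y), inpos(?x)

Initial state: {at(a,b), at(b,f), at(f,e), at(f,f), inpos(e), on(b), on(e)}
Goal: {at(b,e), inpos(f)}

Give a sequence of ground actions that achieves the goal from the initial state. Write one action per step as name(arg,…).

1. bind(f,b)  →  {at(a,b), at(b,f), at(f,e), inpos(b), inpos(e), on(b), on(e)}
2. push(b)  →  {at(a,b), at(b,b), at(b,f), at(f,e), inpos(b), inpos(e), on(b), on(e)}
3. push(e)  →  {at(a,b), at(b,b), at(b,f), at(e,e), at(f,e), inpos(b), inpos(e), on(b), on(e)}
4. bind(e,f)  →  {at(a,b), at(b,b), at(b,f), at(f,e), inpos(b), inpos(e), inpos(f), on(b), on(e)}
5. free(e,b)  →  {at(a,b), at(b,e), at(b,f), at(f,e), inpos(b), inpos(f), on(b), on(e)}

bind(f,b); push(b); push(e); bind(e,f); free(e,b)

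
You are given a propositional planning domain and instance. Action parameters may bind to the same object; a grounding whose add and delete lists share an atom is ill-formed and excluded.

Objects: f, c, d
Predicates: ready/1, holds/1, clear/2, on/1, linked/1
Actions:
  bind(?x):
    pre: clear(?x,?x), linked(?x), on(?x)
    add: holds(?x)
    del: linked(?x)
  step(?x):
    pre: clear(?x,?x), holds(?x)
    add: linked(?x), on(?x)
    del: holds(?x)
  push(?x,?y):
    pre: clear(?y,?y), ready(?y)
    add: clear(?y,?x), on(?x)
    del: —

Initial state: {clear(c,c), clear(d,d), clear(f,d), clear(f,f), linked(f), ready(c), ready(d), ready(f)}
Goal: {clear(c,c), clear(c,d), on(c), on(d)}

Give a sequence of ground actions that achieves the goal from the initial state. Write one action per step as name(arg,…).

1. push(c,f)  →  {clear(c,c), clear(d,d), clear(f,c), clear(f,d), clear(f,f), linked(f), on(c), ready(c), ready(d), ready(f)}
2. push(d,c)  →  {clear(c,c), clear(c,d), clear(d,d), clear(f,c), clear(f,d), clear(f,f), linked(f), on(c), on(d), ready(c), ready(d), ready(f)}

push(c,f); push(d,c)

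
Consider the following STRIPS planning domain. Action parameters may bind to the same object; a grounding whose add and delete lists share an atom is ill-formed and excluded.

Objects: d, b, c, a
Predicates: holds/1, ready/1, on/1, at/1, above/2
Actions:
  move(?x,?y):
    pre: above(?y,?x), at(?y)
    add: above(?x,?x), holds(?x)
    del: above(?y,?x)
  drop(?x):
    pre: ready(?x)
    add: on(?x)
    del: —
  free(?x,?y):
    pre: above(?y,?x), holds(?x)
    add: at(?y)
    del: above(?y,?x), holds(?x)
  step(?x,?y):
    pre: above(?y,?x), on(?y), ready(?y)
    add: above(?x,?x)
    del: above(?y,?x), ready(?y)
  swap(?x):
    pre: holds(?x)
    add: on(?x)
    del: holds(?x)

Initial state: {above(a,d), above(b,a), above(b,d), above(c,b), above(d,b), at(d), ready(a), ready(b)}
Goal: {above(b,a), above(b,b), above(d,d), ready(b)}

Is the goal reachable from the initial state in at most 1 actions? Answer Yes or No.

No

1. move(b,d)  →  {above(a,d), above(b,a), above(b,b), above(b,d), above(c,b), at(d), holds(b), ready(a), ready(b)}
2. drop(a)  →  {above(a,d), above(b,a), above(b,b), above(b,d), above(c,b), at(d), holds(b), on(a), ready(a), ready(b)}
3. step(d,a)  →  {above(b,a), above(b,b), above(b,d), above(c,b), above(d,d), at(d), holds(b), on(a), ready(b)}
optimal plan length = 3; 3 > 1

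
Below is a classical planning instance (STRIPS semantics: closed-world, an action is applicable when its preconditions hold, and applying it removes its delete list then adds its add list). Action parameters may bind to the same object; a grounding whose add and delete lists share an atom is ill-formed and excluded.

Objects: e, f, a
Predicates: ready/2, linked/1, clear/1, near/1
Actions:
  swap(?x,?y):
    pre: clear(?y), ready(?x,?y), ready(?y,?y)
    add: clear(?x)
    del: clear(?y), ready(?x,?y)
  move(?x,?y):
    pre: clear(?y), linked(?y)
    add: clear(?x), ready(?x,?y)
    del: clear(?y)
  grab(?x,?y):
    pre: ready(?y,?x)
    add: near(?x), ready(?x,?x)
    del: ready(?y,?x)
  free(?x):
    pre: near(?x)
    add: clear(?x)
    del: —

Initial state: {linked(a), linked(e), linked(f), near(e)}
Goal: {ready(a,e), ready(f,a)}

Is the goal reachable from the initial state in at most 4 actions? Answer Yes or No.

1. free(e)  →  {clear(e), linked(a), linked(e), linked(f), near(e)}
2. move(a,e)  →  {clear(a), linked(a), linked(e), linked(f), near(e), ready(a,e)}
3. move(f,a)  →  {clear(f), linked(a), linked(e), linked(f), near(e), ready(a,e), ready(f,a)}
optimal plan length = 3; 3 ≤ 4

Yes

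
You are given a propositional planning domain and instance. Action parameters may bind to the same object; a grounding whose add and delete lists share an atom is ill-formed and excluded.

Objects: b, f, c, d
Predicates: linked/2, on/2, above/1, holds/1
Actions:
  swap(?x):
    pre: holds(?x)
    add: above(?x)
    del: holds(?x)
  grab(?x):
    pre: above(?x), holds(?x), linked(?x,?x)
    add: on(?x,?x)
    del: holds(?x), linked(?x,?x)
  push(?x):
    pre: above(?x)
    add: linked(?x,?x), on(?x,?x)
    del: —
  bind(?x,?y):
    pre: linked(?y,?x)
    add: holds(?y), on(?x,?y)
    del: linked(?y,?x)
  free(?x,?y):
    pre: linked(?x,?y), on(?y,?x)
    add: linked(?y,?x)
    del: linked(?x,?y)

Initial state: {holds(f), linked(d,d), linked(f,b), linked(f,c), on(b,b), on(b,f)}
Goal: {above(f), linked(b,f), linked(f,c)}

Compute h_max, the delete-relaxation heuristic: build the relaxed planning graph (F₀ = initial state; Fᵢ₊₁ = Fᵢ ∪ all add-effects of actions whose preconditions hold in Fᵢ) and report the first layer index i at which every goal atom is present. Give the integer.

1

F0 = init (6 atoms)
F1 = F0 ∪ {above(f), holds(d), linked(b,f), on(c,f), on(d,d)}  (11 atoms)
goal ⊆ F1  ⇒  h_max = 1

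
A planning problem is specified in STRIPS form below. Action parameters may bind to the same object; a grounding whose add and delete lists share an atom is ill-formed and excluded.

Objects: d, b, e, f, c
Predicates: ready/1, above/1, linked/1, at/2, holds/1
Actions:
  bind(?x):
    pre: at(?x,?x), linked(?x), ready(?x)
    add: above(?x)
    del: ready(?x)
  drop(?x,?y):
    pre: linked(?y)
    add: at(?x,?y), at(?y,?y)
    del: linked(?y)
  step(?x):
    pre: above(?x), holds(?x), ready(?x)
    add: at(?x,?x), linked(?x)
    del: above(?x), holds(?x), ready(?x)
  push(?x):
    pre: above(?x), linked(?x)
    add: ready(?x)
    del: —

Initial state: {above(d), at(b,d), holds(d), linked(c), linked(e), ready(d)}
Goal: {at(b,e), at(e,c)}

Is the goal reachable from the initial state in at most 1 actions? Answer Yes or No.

No

1. drop(b,e)  →  {above(d), at(b,d), at(b,e), at(e,e), holds(d), linked(c), ready(d)}
2. drop(e,c)  →  {above(d), at(b,d), at(b,e), at(c,c), at(e,c), at(e,e), holds(d), ready(d)}
optimal plan length = 2; 2 > 1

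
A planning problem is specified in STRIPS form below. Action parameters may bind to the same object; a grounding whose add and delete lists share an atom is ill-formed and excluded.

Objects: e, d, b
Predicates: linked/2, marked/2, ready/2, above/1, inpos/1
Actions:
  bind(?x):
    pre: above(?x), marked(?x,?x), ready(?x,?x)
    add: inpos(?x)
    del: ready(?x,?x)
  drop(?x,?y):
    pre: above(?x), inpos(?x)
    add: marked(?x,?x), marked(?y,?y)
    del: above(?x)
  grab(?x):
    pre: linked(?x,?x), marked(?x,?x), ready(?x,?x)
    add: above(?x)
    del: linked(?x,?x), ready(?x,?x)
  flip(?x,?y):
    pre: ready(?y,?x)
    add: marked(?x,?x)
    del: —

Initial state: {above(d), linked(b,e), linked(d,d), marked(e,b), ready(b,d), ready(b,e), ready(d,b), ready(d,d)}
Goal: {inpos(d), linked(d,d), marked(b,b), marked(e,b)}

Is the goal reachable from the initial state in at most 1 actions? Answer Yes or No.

1. flip(d,d)  →  {above(d), linked(b,e), linked(d,d), marked(d,d), marked(e,b), ready(b,d), ready(b,e), ready(d,b), ready(d,d)}
2. bind(d)  →  {above(d), inpos(d), linked(b,e), linked(d,d), marked(d,d), marked(e,b), ready(b,d), ready(b,e), ready(d,b)}
3. drop(d,b)  →  {inpos(d), linked(b,e), linked(d,d), marked(b,b), marked(d,d), marked(e,b), ready(b,d), ready(b,e), ready(d,b)}
optimal plan length = 3; 3 > 1

No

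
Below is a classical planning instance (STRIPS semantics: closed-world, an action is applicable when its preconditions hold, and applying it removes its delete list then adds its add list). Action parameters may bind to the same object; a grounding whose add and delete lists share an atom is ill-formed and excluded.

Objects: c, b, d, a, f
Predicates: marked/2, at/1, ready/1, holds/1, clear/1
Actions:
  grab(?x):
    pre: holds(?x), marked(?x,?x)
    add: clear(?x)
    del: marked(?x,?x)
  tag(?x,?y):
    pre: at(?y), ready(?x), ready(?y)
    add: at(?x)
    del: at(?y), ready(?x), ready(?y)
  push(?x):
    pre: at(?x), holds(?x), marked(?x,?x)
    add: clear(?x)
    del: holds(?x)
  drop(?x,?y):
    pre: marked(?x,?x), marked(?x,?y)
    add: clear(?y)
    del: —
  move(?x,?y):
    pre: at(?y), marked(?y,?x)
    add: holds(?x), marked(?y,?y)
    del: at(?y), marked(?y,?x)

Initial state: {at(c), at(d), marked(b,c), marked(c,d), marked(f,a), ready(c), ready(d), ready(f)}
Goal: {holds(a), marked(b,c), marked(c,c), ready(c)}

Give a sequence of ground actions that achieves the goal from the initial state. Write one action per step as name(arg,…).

tag(f,d); move(d,c); move(a,f)

1. tag(f,d)  →  {at(c), at(f), marked(b,c), marked(c,d), marked(f,a), ready(c)}
2. move(d,c)  →  {at(f), holds(d), marked(b,c), marked(c,c), marked(f,a), ready(c)}
3. move(a,f)  →  {holds(a), holds(d), marked(b,c), marked(c,c), marked(f,f), ready(c)}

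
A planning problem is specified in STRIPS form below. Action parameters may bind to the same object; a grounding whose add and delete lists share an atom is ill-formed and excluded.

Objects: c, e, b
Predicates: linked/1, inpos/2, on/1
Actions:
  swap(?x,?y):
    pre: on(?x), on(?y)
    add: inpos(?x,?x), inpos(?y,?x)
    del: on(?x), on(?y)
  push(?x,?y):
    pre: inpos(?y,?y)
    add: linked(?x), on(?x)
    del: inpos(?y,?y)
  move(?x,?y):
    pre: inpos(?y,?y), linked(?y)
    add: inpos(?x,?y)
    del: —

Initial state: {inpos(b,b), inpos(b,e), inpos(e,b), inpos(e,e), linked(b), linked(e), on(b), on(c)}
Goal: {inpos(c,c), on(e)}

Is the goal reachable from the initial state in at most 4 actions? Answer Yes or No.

Yes

1. swap(c,c)  →  {inpos(b,b), inpos(b,e), inpos(c,c), inpos(e,b), inpos(e,e), linked(b), linked(e), on(b)}
2. push(e,e)  →  {inpos(b,b), inpos(b,e), inpos(c,c), inpos(e,b), linked(b), linked(e), on(b), on(e)}
optimal plan length = 2; 2 ≤ 4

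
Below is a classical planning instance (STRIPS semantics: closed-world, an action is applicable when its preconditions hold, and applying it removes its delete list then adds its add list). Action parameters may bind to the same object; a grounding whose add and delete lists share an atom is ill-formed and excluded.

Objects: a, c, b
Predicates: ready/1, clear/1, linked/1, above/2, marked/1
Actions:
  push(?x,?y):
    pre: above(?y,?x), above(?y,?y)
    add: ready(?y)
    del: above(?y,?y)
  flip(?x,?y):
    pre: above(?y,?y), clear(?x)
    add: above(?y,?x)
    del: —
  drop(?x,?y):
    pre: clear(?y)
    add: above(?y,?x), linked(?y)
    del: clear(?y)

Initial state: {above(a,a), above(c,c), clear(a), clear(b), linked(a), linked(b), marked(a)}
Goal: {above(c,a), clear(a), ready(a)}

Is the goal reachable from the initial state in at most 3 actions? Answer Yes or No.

Yes

1. push(a,a)  →  {above(c,c), clear(a), clear(b), linked(a), linked(b), marked(a), ready(a)}
2. flip(a,c)  →  {above(c,a), above(c,c), clear(a), clear(b), linked(a), linked(b), marked(a), ready(a)}
optimal plan length = 2; 2 ≤ 3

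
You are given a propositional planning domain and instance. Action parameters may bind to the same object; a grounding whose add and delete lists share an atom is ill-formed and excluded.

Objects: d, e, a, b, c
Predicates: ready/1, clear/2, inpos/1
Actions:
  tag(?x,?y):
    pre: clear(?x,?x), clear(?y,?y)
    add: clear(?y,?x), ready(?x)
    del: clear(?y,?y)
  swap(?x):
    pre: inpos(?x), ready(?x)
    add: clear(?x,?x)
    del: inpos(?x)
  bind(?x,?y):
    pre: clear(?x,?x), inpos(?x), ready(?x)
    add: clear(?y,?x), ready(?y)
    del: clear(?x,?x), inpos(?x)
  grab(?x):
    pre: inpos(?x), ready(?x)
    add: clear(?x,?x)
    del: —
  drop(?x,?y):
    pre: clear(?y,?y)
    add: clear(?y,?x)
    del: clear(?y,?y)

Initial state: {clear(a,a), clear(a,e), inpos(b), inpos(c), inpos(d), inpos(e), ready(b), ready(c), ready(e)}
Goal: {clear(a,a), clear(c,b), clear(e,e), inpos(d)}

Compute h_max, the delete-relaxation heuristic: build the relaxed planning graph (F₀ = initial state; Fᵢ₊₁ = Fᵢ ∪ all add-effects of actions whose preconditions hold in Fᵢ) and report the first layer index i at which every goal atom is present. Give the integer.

F0 = init (9 atoms)
F1 = F0 ∪ {clear(a,b), clear(a,c), clear(a,d), clear(b,b), clear(c,c), clear(e,e)}  (15 atoms)
F2 = F1 ∪ {clear(b,a), clear(b,c), clear(b,d), clear(b,e), clear(c,a), clear(c,b), clear(c,d), clear(c,e), clear(d,b), clear(d,c), clear(d,e), clear(e,a), clear(e,b), clear(e,c), clear(e,d), ready(a), ready(d)}  (32 atoms)
goal ⊆ F2  ⇒  h_max = 2

2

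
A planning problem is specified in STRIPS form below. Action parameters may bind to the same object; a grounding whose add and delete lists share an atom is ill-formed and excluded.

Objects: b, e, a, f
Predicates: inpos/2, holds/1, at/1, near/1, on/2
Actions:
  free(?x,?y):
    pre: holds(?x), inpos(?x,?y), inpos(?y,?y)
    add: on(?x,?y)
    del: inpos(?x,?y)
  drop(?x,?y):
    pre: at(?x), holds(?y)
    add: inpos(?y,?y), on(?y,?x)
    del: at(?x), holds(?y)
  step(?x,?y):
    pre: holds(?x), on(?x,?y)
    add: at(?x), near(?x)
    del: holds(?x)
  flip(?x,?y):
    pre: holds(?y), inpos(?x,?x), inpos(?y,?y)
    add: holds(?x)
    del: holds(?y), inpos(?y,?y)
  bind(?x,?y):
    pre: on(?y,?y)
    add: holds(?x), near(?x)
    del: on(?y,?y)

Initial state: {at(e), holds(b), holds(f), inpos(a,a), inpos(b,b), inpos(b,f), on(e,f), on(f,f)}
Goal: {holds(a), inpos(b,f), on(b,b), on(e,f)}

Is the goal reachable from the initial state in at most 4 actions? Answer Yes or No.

1. free(b,b)  →  {at(e), holds(b), holds(f), inpos(a,a), inpos(b,f), on(b,b), on(e,f), on(f,f)}
2. bind(a,f)  →  {at(e), holds(a), holds(b), holds(f), inpos(a,a), inpos(b,f), near(a), on(b,b), on(e,f)}
optimal plan length = 2; 2 ≤ 4

Yes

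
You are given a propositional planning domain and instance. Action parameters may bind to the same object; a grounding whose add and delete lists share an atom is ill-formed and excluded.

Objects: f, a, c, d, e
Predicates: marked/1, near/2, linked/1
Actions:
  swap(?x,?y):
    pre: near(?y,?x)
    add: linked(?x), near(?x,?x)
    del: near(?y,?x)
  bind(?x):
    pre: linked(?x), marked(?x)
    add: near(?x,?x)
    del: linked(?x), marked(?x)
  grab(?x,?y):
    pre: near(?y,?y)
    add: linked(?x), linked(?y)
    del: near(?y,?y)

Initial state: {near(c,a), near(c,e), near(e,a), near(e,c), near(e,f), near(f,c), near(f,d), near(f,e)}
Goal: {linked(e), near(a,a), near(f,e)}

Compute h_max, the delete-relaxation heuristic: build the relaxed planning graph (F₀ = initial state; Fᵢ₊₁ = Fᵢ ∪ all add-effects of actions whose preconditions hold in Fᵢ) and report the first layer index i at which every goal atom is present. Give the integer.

F0 = init (8 atoms)
F1 = F0 ∪ {linked(a), linked(c), linked(d), linked(e), linked(f), near(a,a), near(c,c), near(d,d), near(e,e), near(f,f)}  (18 atoms)
goal ⊆ F1  ⇒  h_max = 1

1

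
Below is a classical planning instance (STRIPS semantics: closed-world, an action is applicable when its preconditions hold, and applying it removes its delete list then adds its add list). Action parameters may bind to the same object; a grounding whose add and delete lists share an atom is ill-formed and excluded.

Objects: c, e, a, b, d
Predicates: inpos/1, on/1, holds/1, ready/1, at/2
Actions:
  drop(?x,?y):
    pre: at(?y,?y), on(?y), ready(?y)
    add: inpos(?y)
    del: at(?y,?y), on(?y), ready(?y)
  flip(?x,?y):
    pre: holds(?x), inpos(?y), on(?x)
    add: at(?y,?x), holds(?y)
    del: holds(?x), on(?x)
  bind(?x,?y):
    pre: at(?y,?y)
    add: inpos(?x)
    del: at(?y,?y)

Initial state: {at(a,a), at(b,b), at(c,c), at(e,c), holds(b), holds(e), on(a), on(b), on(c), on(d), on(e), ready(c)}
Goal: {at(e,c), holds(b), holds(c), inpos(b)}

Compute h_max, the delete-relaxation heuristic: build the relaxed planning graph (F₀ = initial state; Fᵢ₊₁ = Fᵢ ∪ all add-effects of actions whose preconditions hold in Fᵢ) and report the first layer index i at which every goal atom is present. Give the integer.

2

F0 = init (12 atoms)
F1 = F0 ∪ {inpos(a), inpos(b), inpos(c), inpos(d), inpos(e)}  (17 atoms)
F2 = F1 ∪ {at(a,b), at(a,e), at(b,e), at(c,b), at(c,e), at(d,b), at(d,e), at(e,b), holds(a), holds(c), holds(d)}  (28 atoms)
goal ⊆ F2  ⇒  h_max = 2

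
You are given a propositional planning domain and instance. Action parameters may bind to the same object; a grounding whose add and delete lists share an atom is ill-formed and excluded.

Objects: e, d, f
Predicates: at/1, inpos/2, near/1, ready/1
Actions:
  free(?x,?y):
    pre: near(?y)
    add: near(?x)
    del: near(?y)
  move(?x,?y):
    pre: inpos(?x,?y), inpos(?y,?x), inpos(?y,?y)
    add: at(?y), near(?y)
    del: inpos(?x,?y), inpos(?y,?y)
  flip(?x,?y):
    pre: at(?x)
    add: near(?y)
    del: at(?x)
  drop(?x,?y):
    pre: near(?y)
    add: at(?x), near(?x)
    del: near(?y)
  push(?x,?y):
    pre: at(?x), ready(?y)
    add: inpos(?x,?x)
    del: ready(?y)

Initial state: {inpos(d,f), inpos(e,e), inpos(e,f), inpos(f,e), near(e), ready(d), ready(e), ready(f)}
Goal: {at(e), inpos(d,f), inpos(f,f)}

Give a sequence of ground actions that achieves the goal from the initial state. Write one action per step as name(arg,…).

1. move(e,e)  →  {at(e), inpos(d,f), inpos(e,f), inpos(f,e), near(e), ready(d), ready(e), ready(f)}
2. drop(f,e)  →  {at(e), at(f), inpos(d,f), inpos(e,f), inpos(f,e), near(f), ready(d), ready(e), ready(f)}
3. push(f,e)  →  {at(e), at(f), inpos(d,f), inpos(e,f), inpos(f,e), inpos(f,f), near(f), ready(d), ready(f)}

move(e,e); drop(f,e); push(f,e)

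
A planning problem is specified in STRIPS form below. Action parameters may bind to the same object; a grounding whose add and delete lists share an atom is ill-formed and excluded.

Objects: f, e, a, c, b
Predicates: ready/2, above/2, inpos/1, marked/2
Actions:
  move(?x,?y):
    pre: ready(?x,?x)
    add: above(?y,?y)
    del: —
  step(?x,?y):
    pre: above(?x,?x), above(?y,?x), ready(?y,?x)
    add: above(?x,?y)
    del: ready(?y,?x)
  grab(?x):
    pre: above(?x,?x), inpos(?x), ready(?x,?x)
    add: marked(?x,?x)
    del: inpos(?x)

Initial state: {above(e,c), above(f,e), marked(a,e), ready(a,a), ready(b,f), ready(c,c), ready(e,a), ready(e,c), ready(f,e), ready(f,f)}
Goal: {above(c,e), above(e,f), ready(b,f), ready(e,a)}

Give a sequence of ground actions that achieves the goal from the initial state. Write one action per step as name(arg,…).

1. move(f,e)  →  {above(e,c), above(e,e), above(f,e), marked(a,e), ready(a,a), ready(b,f), ready(c,c), ready(e,a), ready(e,c), ready(f,e), ready(f,f)}
2. move(f,c)  →  {above(c,c), above(e,c), above(e,e), above(f,e), marked(a,e), ready(a,a), ready(b,f), ready(c,c), ready(e,a), ready(e,c), ready(f,e), ready(f,f)}
3. step(e,f)  →  {above(c,c), above(e,c), above(e,e), above(e,f), above(f,e), marked(a,e), ready(a,a), ready(b,f), ready(c,c), ready(e,a), ready(e,c), ready(f,f)}
4. step(c,e)  →  {above(c,c), above(c,e), above(e,c), above(e,e), above(e,f), above(f,e), marked(a,e), ready(a,a), ready(b,f), ready(c,c), ready(e,a), ready(f,f)}

move(f,e); move(f,c); step(e,f); step(c,e)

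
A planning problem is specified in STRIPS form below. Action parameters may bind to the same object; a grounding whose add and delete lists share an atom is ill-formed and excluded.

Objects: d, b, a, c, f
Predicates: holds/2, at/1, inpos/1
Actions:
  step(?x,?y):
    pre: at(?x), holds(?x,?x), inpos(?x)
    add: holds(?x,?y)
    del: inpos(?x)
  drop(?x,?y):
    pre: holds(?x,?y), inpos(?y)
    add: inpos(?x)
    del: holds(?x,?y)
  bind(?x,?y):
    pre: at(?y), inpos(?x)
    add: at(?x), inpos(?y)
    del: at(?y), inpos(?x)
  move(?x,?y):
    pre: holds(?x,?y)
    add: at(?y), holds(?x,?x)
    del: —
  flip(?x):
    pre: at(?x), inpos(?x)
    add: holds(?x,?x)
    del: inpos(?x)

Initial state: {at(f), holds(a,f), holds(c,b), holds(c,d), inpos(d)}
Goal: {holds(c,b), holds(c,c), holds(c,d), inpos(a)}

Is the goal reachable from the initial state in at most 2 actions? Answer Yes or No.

1. bind(d,f)  →  {at(d), holds(a,f), holds(c,b), holds(c,d), inpos(f)}
2. drop(a,f)  →  {at(d), holds(c,b), holds(c,d), inpos(a), inpos(f)}
3. move(c,d)  →  {at(d), holds(c,b), holds(c,c), holds(c,d), inpos(a), inpos(f)}
optimal plan length = 3; 3 > 2

No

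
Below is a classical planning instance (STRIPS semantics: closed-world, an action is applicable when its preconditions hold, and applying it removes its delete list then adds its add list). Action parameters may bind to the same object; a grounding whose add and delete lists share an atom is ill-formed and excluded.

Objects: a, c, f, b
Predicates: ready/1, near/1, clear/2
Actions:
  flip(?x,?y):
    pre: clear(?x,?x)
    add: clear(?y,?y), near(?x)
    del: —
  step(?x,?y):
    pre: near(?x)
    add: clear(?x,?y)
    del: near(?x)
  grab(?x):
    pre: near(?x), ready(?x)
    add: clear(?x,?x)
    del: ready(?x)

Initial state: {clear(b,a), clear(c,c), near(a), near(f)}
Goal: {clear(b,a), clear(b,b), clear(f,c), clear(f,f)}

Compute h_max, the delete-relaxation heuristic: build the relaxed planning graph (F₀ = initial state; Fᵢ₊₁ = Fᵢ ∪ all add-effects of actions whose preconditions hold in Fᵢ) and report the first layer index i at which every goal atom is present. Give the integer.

F0 = init (4 atoms)
F1 = F0 ∪ {clear(a,a), clear(a,b), clear(a,c), clear(a,f), clear(b,b), clear(f,a), clear(f,b), clear(f,c), clear(f,f), near(c)}  (14 atoms)
goal ⊆ F1  ⇒  h_max = 1

1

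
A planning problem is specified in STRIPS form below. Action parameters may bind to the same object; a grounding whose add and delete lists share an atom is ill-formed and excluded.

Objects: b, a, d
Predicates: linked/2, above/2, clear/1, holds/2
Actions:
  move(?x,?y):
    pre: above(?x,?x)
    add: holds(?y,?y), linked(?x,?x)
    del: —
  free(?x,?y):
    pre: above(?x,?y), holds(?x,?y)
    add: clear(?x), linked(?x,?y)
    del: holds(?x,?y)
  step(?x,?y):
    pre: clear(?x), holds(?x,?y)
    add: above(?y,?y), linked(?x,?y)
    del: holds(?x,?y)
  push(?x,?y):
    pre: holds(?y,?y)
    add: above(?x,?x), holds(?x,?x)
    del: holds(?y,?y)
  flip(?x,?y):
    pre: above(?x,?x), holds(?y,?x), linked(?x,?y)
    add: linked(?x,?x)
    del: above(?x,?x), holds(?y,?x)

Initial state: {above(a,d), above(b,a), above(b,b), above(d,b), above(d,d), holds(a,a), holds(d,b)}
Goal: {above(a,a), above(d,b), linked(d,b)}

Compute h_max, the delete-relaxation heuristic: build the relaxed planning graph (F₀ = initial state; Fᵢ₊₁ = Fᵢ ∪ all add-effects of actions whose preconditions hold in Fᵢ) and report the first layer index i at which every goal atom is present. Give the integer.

F0 = init (7 atoms)
F1 = F0 ∪ {clear(d), holds(b,b), holds(d,d), linked(b,b), linked(d,b), linked(d,d)}  (13 atoms)
F2 = F1 ∪ {above(a,a), clear(b)}  (15 atoms)
goal ⊆ F2  ⇒  h_max = 2

2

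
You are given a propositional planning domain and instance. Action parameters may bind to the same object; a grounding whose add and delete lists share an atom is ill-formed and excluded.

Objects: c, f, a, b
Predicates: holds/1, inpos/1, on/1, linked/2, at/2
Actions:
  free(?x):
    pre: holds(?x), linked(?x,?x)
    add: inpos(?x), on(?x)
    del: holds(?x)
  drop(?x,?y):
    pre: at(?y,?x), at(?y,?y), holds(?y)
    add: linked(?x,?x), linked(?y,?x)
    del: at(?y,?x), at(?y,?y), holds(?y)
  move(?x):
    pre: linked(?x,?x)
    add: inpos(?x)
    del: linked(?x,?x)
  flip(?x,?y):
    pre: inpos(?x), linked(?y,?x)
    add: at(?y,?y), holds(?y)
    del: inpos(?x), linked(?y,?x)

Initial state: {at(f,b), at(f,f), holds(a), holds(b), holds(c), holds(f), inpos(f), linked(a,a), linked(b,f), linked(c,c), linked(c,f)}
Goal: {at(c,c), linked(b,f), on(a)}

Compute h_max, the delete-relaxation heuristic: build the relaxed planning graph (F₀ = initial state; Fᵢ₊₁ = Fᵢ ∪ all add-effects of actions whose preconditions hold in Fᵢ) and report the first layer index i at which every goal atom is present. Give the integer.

F0 = init (11 atoms)
F1 = F0 ∪ {at(b,b), at(c,c), inpos(a), inpos(c), linked(b,b), linked(f,b), linked(f,f), on(a), on(c)}  (20 atoms)
goal ⊆ F1  ⇒  h_max = 1

1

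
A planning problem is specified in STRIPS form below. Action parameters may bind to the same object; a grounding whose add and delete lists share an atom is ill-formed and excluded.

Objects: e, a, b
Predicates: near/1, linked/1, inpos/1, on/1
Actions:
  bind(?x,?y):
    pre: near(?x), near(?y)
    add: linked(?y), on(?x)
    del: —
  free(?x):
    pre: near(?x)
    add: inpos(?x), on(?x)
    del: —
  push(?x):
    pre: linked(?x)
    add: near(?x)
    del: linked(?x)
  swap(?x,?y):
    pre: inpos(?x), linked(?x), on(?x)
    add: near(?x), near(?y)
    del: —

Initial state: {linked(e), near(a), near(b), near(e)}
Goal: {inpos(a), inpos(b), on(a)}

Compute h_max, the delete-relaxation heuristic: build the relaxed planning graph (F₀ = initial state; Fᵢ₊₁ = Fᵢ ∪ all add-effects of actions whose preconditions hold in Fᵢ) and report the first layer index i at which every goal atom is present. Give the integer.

1

F0 = init (4 atoms)
F1 = F0 ∪ {inpos(a), inpos(b), inpos(e), linked(a), linked(b), on(a), on(b), on(e)}  (12 atoms)
goal ⊆ F1  ⇒  h_max = 1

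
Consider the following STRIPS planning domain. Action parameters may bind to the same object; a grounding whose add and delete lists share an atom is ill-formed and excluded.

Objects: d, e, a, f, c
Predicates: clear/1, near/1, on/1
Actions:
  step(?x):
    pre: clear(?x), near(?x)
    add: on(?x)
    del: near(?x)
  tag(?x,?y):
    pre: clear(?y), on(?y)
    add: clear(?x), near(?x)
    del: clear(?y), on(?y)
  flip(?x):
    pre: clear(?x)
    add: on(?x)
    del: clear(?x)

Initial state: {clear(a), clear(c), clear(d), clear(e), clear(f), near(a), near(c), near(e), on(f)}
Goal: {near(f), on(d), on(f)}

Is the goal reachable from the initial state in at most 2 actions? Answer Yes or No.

1. step(e)  →  {clear(a), clear(c), clear(d), clear(e), clear(f), near(a), near(c), on(e), on(f)}
2. tag(f,e)  →  {clear(a), clear(c), clear(d), clear(f), near(a), near(c), near(f), on(f)}
3. flip(d)  →  {clear(a), clear(c), clear(f), near(a), near(c), near(f), on(d), on(f)}
optimal plan length = 3; 3 > 2

No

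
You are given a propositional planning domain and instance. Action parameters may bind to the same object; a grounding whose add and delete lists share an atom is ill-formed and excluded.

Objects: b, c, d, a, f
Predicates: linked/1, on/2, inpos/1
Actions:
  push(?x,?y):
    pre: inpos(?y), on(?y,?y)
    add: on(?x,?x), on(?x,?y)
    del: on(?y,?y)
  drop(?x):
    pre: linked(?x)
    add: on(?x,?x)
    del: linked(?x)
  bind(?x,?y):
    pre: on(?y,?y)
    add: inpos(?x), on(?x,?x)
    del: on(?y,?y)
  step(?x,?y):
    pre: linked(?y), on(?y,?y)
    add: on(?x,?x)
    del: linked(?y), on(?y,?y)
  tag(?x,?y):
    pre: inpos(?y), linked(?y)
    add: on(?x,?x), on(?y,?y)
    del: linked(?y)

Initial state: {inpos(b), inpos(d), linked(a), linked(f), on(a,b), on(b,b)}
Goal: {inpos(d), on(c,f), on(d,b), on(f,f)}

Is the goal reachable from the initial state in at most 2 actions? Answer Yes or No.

1. push(d,b)  →  {inpos(b), inpos(d), linked(a), linked(f), on(a,b), on(d,b), on(d,d)}
2. bind(f,d)  →  {inpos(b), inpos(d), inpos(f), linked(a), linked(f), on(a,b), on(d,b), on(f,f)}
3. push(c,f)  →  {inpos(b), inpos(d), inpos(f), linked(a), linked(f), on(a,b), on(c,c), on(c,f), on(d,b)}
4. drop(f)  →  {inpos(b), inpos(d), inpos(f), linked(a), on(a,b), on(c,c), on(c,f), on(d,b), on(f,f)}
optimal plan length = 4; 4 > 2

No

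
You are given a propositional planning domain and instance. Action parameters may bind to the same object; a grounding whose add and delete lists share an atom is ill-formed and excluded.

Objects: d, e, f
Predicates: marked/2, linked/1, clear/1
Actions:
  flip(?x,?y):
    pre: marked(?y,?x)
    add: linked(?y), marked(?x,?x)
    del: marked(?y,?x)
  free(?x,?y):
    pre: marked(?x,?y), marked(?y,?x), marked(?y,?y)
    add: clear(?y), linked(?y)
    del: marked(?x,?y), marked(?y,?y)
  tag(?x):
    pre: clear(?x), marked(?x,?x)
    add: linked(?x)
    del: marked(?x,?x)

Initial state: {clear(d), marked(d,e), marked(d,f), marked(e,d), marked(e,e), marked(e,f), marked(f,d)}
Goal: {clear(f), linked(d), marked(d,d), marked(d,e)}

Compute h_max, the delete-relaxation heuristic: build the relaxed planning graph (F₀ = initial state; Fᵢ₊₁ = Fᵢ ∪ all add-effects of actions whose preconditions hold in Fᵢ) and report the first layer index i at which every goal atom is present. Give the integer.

F0 = init (7 atoms)
F1 = F0 ∪ {clear(e), linked(d), linked(e), linked(f), marked(d,d), marked(f,f)}  (13 atoms)
F2 = F1 ∪ {clear(f)}  (14 atoms)
goal ⊆ F2  ⇒  h_max = 2

2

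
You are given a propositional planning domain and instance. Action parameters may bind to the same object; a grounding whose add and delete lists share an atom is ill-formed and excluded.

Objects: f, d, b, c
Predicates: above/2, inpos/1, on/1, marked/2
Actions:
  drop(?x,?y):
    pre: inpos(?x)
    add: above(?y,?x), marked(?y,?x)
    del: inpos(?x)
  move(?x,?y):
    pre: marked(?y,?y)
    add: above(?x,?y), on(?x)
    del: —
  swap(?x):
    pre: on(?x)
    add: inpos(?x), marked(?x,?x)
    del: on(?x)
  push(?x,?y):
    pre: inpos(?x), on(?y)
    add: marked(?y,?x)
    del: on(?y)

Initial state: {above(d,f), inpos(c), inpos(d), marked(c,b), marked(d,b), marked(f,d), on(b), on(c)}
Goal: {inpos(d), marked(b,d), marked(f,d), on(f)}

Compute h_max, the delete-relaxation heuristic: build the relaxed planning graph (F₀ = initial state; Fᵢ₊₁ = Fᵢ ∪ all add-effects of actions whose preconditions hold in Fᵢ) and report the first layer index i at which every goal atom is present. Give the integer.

2

F0 = init (8 atoms)
F1 = F0 ∪ {above(b,c), above(b,d), above(c,c), above(c,d), above(d,c), above(d,d), above(f,c), above(f,d), inpos(b), marked(b,b), marked(b,c), marked(b,d), marked(c,c), marked(c,d), marked(d,c), marked(d,d), marked(f,c)}  (25 atoms)
F2 = F1 ∪ {above(b,b), above(c,b), above(d,b), above(f,b), marked(f,b), on(d), on(f)}  (32 atoms)
goal ⊆ F2  ⇒  h_max = 2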